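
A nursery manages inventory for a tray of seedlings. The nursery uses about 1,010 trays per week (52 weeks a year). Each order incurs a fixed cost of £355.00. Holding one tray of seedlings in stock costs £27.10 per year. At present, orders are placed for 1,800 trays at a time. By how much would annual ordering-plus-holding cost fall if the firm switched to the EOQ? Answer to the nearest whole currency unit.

Extra cost ≈ £2,959 per year

Annual demand D = 1,010 × 52 = 52,520.
EOQ = √(2DS/H) = √(2 × 52,520 × 355 / 27.1) ≈ 1173.02.
Cost at Q* = (D/Q*)S + (Q*/2)H = √(2DSH) ≈ £31,788.95.
Cost at Q = 1,800: (52,520/1,800)×355 + (1,800/2)×27.1 = £10,358.11 + £24,390.00 = £34,748.11.
Excess = £34,748.11 − £31,788.95 = £2,959.16.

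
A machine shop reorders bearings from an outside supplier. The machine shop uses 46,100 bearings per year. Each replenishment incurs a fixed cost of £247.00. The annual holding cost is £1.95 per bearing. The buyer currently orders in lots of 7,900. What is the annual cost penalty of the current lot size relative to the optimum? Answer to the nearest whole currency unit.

Extra cost ≈ £2,480 per year

EOQ = √(2DS/H) = √(2 × 46,100 × 247 / 1.95) ≈ 3417.41.
Cost at Q* = (D/Q*)S + (Q*/2)H = √(2DSH) ≈ £6,663.94.
Cost at Q = 7,900: (46,100/7,900)×247 + (7,900/2)×1.95 = £1,441.35 + £7,702.50 = £9,143.85.
Excess = £9,143.85 − £6,663.94 = £2,479.91.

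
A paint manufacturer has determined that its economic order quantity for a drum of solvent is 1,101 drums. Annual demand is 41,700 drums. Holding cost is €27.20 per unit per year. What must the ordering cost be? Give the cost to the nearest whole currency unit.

Squaring Q* = √(2DS/H) gives Q*² = 2DS/H.
From Q* = √(2DS/H): S = Q*²H / (2D) = 1,101² × 27.2 / (2 × 41,700) = 395.3461.

S ≈ €395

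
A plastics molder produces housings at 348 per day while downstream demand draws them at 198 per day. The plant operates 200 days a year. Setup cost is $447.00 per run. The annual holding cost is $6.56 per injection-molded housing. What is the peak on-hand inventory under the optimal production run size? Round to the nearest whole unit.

I_max ≈ 1,525 housings

Annual demand D = 198 × 200 = 39,600.
Production build-up factor (1 − d/p) = 1 − 198/348 = 0.4310.
Q* = √(2DS / (H(1 − d/p))) = √(2 × 39,600 × 447 / (6.56 × 0.4310)).
= √(35,402,400 / 2.8276) ≈ 3538.412.
Maximum inventory = Q*(1 − d/p) = 3538.412 × 0.4310 ≈ 1525.178.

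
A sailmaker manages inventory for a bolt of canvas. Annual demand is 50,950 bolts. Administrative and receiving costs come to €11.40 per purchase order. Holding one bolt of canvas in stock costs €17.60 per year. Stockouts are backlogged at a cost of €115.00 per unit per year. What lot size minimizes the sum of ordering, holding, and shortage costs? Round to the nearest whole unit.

Q* ≈ 276 bolts

With planned backorders, Q* = √(2DS/H) · √((H+B)/B).
√(2DS/H) = √(2 × 50,950 × 11.4 / 17.6) = 256.911.
√((H+B)/B) = √((17.6+115)/115) = 1.0738.
Q* ≈ 275.871.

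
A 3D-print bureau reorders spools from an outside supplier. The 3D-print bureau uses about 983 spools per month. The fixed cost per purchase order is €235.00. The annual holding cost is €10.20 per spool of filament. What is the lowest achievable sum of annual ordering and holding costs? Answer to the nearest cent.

Annual demand D = 983 × 12 = 11,796.
EOQ = √(2DS/H) = √(2 × 11,796 × 235 / 10.2) ≈ 737.25.
At Q*, ordering cost (D/Q*)S equals holding cost (Q*/2)H, each = √(DSH/2).
Minimum total = √(2DSH) = √(2 × 11,796 × 235 × 10.2) ≈ 7519.975.

TC* ≈ €7,519.97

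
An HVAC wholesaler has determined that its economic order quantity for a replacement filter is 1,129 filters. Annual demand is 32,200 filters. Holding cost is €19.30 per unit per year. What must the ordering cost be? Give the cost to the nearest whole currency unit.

The basic EOQ model gives Q* = √(2DS/H); rearrange for the unknown.
From Q* = √(2DS/H): S = Q*²H / (2D) = 1,129² × 19.3 / (2 × 32,200) = 381.9964.

S ≈ €382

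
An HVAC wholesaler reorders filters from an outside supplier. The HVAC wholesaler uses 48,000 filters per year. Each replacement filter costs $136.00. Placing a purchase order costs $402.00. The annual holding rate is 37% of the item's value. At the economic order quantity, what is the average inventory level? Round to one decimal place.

Holding cost H = 0.37 × $136.00 = $50.3200 per unit per year.
Q* = √(2DS/H) = √(2 × 48,000 × 402 / 50.32) ≈ 875.75.
Average inventory = Q*/2 ≈ 875.75 / 2 = 437.873.

Average inventory ≈ 437.9 filters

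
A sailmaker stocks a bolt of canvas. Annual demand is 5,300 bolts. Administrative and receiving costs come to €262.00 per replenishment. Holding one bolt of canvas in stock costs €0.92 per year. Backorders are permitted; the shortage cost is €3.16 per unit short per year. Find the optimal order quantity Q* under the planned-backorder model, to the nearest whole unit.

Q* ≈ 1,974 bolts

With planned backorders, Q* = √(2DS/H) · √((H+B)/B).
√(2DS/H) = √(2 × 5,300 × 262 / 0.92) = 1737.439.
√((H+B)/B) = √((0.92+3.16)/3.16) = 1.1363.
Q* ≈ 1974.223.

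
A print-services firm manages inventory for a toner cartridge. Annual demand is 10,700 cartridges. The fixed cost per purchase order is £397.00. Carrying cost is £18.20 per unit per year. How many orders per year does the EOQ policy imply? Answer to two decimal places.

N ≈ 15.66 orders per year

The optimal lot size = √(2DS/H) = √(2 × 10,700 × 397 / 18.2) ≈ 683.23.
Orders per year = D / Q* = 10,700 / 683.23 ≈ 15.661.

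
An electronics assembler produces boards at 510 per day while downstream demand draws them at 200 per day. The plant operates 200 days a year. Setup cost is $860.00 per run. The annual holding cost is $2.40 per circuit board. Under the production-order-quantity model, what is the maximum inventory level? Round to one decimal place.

I_max ≈ 4,174.3 boards

Annual demand D = 200 × 200 = 40,000.
Production build-up factor (1 − d/p) = 1 − 200/510 = 0.6078.
Q* = √(2DS / (H(1 − d/p))) = √(2 × 40,000 × 860 / (2.4 × 0.6078)).
= √(68,800,000 / 1.4588) ≈ 6867.408.
Maximum inventory = Q*(1 − d/p) = 6867.408 × 0.6078 ≈ 4174.307.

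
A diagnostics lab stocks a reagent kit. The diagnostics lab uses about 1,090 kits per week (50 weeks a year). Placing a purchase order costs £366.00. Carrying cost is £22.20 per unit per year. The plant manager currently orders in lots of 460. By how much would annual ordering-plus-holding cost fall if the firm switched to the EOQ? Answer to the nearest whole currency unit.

Extra cost ≈ £18,709 per year

Annual demand D = 1,090 × 50 = 54,500.
EOQ = √(2DS/H) = √(2 × 54,500 × 366 / 22.2) ≈ 1340.53.
Cost at Q* = (D/Q*)S + (Q*/2)H = √(2DSH) ≈ £29,759.82.
Cost at Q = 460: (54,500/460)×366 + (460/2)×22.2 = £43,363.04 + £5,106.00 = £48,469.04.
Excess = £48,469.04 − £29,759.82 = £18,709.22.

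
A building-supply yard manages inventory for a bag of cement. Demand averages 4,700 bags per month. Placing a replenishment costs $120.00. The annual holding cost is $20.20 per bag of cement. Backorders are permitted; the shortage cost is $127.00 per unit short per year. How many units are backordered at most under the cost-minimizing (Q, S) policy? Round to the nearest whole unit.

S* ≈ 121 bags

Annual demand D = 4,700 × 12 = 56,400.
With planned backorders, Q* = √(2DS/H) · √((H+B)/B).
√(2DS/H) = √(2 × 56,400 × 120 / 20.2) = 818.596.
√((H+B)/B) = √((20.2+127)/127) = 1.0766.
Q* ≈ 881.295.
S* = Q* · H/(H+B) = 881.295 × 20.2/147.2 ≈ 120.939.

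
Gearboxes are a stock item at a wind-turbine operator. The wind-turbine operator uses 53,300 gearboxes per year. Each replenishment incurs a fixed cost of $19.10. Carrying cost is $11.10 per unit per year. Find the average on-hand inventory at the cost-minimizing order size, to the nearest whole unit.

Q* = √(2DS/H) = √(2 × 53,300 × 19.1 / 11.1) ≈ 428.29.
Average inventory = Q*/2 ≈ 428.29 / 2 = 214.143.

Average inventory ≈ 214 gearboxes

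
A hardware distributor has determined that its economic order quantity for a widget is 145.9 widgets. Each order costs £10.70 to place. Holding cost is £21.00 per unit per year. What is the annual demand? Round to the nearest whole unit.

Squaring Q* = √(2DS/H) gives Q*² = 2DS/H.
From Q* = √(2DS/H): D = Q*²H / (2S) = 145.9² × 21 / (2 × 10.7) = 20888.926.

D ≈ 20,889 widgets per year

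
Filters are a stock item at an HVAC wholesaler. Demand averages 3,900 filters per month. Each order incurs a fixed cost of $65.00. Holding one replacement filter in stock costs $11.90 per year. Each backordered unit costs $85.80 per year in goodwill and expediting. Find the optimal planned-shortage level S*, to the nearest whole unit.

Annual demand D = 3,900 × 12 = 46,800.
With planned backorders, Q* = √(2DS/H) · √((H+B)/B).
√(2DS/H) = √(2 × 46,800 × 65 / 11.9) = 715.025.
√((H+B)/B) = √((11.9+85.8)/85.8) = 1.0671.
Q* ≈ 763.000.
S* = Q* · H/(H+B) = 763.000 × 11.9/97.7 ≈ 92.935.

S* ≈ 93 filters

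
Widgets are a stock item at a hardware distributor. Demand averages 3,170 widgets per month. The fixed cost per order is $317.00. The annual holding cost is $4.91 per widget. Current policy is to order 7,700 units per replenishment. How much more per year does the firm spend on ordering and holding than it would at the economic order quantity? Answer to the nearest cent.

Annual demand D = 3,170 × 12 = 38,040.
EOQ = √(2DS/H) = √(2 × 38,040 × 317 / 4.91) ≈ 2216.28.
Cost at Q* = (D/Q*)S + (Q*/2)H = √(2DSH) ≈ $10,881.92.
Cost at Q = 7,700: (38,040/7,700)×317 + (7,700/2)×4.91 = $1,566.06 + $18,903.50 = $20,469.56.
Excess = $20,469.56 − $10,881.92 = $9,587.64.

Extra cost ≈ $9,587.64 per year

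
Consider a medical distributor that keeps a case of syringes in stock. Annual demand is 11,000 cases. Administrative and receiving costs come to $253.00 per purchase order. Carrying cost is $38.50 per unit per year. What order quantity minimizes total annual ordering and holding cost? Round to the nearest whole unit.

EOQ = √(2DS / H) = √(2 × 11,000 × 253 / 38.5).
= √(5,566,000 / 38.5) = √144,571.4286 ≈ 380.225.

Q* ≈ 380 cases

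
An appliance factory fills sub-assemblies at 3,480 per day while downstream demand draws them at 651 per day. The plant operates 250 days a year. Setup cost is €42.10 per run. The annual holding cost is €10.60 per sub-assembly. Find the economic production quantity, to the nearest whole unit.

Annual demand D = 651 × 250 = 162,750.
Production build-up factor (1 − d/p) = 1 − 651/3,480 = 0.8129.
Q* = √(2DS / (H(1 − d/p))) = √(2 × 162,750 × 42.1 / (10.6 × 0.8129)).
= √(13,703,550 / 8.6171) ≈ 1261.063.

Q* ≈ 1,261 sub-assemblies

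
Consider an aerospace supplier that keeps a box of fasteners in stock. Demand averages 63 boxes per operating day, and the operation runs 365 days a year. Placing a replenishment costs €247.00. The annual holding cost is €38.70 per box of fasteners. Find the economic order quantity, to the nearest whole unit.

Q* ≈ 542 boxes

Annual demand D = 63 × 365 = 22,995.
EOQ = √(2DS / H) = √(2 × 22,995 × 247 / 38.7).
= √(11,359,530 / 38.7) = √293,527.907 ≈ 541.782.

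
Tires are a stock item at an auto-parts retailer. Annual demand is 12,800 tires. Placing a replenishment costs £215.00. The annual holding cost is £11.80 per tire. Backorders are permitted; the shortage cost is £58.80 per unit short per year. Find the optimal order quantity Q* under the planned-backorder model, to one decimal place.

Q* ≈ 748.4 tires

With planned backorders, Q* = √(2DS/H) · √((H+B)/B).
√(2DS/H) = √(2 × 12,800 × 215 / 11.8) = 682.965.
√((H+B)/B) = √((11.8+58.8)/58.8) = 1.0958.
Q* ≈ 748.362.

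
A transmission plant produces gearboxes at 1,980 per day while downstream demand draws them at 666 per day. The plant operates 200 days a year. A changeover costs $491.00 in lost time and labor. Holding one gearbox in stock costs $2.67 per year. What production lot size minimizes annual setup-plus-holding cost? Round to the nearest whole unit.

Annual demand D = 666 × 200 = 133,200.
Production build-up factor (1 − d/p) = 1 − 666/1,980 = 0.6636.
Q* = √(2DS / (H(1 − d/p))) = √(2 × 133,200 × 491 / (2.67 × 0.6636)).
= √(130,802,400 / 1.7719) ≈ 8591.859.

Q* ≈ 8,592 gearboxes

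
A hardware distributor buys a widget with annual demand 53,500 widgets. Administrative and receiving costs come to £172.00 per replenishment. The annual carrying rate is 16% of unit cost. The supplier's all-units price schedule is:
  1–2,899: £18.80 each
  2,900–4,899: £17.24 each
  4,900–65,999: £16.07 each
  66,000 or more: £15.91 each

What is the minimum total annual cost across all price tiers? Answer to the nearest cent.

Holding cost per unit per year at price C is H = 0.16·C.
Evaluate total cost at each tier's feasible EOQ or, if the EOQ is below the tier, at the tier's minimum quantity.
EOQ at £18.80 = 2473.5 (feasible in tier 1): TC = 53,500×£18.80 + (53,500/2473.5)×172 + (2473.5/2)×0.16×£18.80 = £1,013,240.38.
EOQ at £17.24 = 2583.0 < 2900, so use break Q=2900: TC = 53,500×£17.24 + (53,500/2900.0)×172 + (2900.0/2)×0.16×£17.24 = £929,512.78.
EOQ at £16.07 = 2675.4 < 4900, so use break Q=4900: TC = 53,500×£16.07 + (53,500/4900.0)×172 + (4900.0/2)×0.16×£16.07 = £867,922.40.
EOQ at £15.91 = 2688.8 < 66000, so use break Q=66000: TC = 53,500×£15.91 + (53,500/66000.0)×172 + (66000.0/2)×0.16×£15.91 = £935,329.22.
Lowest total cost among the candidates is at Q = 4900.0.

TC* ≈ £867,922.40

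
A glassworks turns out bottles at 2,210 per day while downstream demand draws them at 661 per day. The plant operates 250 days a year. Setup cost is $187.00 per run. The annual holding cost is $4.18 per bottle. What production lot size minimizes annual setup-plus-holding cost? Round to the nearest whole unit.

Annual demand D = 661 × 250 = 165,250.
Production build-up factor (1 − d/p) = 1 − 661/2,210 = 0.7009.
Q* = √(2DS / (H(1 − d/p))) = √(2 × 165,250 × 187 / (4.18 × 0.7009)).
= √(61,803,500 / 2.9298) ≈ 4592.919.

Q* ≈ 4,593 bottles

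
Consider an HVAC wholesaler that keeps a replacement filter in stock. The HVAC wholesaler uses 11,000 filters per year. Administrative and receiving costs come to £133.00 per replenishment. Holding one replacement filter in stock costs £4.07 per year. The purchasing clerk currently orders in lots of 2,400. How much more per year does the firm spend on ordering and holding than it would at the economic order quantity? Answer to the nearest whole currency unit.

EOQ = √(2DS/H) = √(2 × 11,000 × 133 / 4.07) ≈ 847.89.
Cost at Q* = (D/Q*)S + (Q*/2)H = √(2DSH) ≈ £3,450.92.
Cost at Q = 2,400: (11,000/2,400)×133 + (2,400/2)×4.07 = £609.58 + £4,884.00 = £5,493.58.
Excess = £5,493.58 − £3,450.92 = £2,042.67.

Extra cost ≈ £2,043 per year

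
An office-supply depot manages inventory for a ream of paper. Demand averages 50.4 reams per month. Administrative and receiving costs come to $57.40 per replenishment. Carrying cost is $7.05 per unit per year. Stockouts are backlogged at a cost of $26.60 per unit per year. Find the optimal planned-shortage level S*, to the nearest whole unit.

S* ≈ 23 reams

Annual demand D = 50.4 × 12 = 604.8.
With planned backorders, Q* = √(2DS/H) · √((H+B)/B).
√(2DS/H) = √(2 × 604.8 × 57.4 / 7.05) = 99.239.
√((H+B)/B) = √((7.05+26.6)/26.6) = 1.1247.
Q* ≈ 111.618.
S* = Q* · H/(H+B) = 111.618 × 7.05/33.65 ≈ 23.385.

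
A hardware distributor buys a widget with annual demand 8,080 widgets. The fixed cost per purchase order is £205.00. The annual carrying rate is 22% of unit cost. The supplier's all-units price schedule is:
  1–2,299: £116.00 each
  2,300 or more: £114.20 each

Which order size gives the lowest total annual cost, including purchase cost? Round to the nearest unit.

Q* ≈ 360 widgets

Holding cost per unit per year at price C is H = 0.22·C.
For each price level, check whether its EOQ is feasible; otherwise the best quantity at that price is the breakpoint.
EOQ at £116.00 = 360.3 (feasible in tier 1): TC = 8,080×£116.00 + (8,080/360.3)×205 + (360.3/2)×0.22×£116.00 = £946,474.71.
EOQ at £114.20 = 363.1 < 2300, so use break Q=2300: TC = 8,080×£114.20 + (8,080/2300.0)×205 + (2300.0/2)×0.22×£114.20 = £952,348.77.
Lowest total cost is £946,474.71 at Q = 360.3.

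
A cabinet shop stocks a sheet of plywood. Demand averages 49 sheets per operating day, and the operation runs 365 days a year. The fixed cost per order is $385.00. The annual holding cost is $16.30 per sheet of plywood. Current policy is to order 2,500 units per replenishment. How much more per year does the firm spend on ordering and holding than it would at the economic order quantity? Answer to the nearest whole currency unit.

Extra cost ≈ $8,147 per year

Annual demand D = 49 × 365 = 17,885.
EOQ = √(2DS/H) = √(2 × 17,885 × 385 / 16.3) ≈ 919.17.
Cost at Q* = (D/Q*)S + (Q*/2)H = √(2DSH) ≈ $14,982.48.
Cost at Q = 2,500: (17,885/2,500)×385 + (2,500/2)×16.3 = $2,754.29 + $20,375.00 = $23,129.29.
Excess = $23,129.29 − $14,982.48 = $8,146.81.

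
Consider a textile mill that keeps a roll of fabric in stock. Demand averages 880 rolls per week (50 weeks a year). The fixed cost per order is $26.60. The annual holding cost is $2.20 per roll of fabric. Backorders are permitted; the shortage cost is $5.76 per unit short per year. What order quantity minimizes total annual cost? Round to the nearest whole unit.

Q* ≈ 1,213 rolls

Annual demand D = 880 × 50 = 44,000.
With planned backorders, Q* = √(2DS/H) · √((H+B)/B).
√(2DS/H) = √(2 × 44,000 × 26.6 / 2.2) = 1031.504.
√((H+B)/B) = √((2.2+5.76)/5.76) = 1.1756.
Q* ≈ 1212.596.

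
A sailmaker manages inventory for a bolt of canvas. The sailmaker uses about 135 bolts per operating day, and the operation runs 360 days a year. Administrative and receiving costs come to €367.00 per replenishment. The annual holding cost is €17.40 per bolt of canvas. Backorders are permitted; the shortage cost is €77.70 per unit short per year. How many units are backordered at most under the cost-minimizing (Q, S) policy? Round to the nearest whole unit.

Annual demand D = 135 × 360 = 48,600.
With planned backorders, Q* = √(2DS/H) · √((H+B)/B).
√(2DS/H) = √(2 × 48,600 × 367 / 17.4) = 1431.830.
√((H+B)/B) = √((17.4+77.7)/77.7) = 1.1063.
Q* ≈ 1584.059.
S* = Q* · H/(H+B) = 1584.059 × 17.4/95.1 ≈ 289.828.

S* ≈ 290 bolts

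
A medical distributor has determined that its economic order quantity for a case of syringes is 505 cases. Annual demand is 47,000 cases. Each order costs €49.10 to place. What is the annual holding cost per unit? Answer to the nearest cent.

H ≈ €18.10

The basic EOQ model gives Q* = √(2DS/H); rearrange for the unknown.
From Q* = √(2DS/H): H = 2DS / Q*² = 2 × 47,000 × 49.1 / 505² = 18.0978.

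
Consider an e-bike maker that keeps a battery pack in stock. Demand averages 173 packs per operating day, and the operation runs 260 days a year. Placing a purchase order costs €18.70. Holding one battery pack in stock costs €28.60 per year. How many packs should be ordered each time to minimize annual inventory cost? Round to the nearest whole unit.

Q* ≈ 243 packs

Annual demand D = 173 × 260 = 44,980.
EOQ = √(2DS / H) = √(2 × 44,980 × 18.7 / 28.6).
= √(1,682,252 / 28.6) = √58,820 ≈ 242.528.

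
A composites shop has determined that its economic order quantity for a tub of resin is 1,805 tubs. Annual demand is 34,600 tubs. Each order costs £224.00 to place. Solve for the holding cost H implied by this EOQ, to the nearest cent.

Invert the EOQ relation Q*² = 2DS/H.
From Q* = √(2DS/H): H = 2DS / Q*² = 2 × 34,600 × 224 / 1,805² = 4.7577.

H ≈ £4.76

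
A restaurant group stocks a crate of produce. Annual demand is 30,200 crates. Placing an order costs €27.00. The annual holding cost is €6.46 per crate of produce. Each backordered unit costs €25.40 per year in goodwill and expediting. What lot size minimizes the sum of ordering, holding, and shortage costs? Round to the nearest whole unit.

Q* ≈ 563 crates

With planned backorders, Q* = √(2DS/H) · √((H+B)/B).
√(2DS/H) = √(2 × 30,200 × 27 / 6.46) = 502.440.
√((H+B)/B) = √((6.46+25.4)/25.4) = 1.1200.
Q* ≈ 562.717.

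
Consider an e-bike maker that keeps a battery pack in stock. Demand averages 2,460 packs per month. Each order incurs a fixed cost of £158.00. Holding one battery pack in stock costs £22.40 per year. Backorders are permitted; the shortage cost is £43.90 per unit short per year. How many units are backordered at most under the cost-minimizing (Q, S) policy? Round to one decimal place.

Annual demand D = 2,460 × 12 = 29,520.
With planned backorders, Q* = √(2DS/H) · √((H+B)/B).
√(2DS/H) = √(2 × 29,520 × 158 / 22.4) = 645.324.
√((H+B)/B) = √((22.4+43.9)/43.9) = 1.2289.
Q* ≈ 793.053.
S* = Q* · H/(H+B) = 793.053 × 22.4/66.3 ≈ 267.939.

S* ≈ 267.9 packs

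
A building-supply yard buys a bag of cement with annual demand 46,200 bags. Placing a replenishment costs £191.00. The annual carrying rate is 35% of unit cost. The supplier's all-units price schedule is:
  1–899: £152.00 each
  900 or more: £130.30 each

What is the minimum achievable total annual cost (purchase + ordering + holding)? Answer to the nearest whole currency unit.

Holding cost per unit per year at price C is H = 0.35·C.
Candidates are each tier's EOQ (if it falls in that tier) and each price-break quantity.
EOQ at £152.00 = 576.0 (feasible in tier 1): TC = 46,200×£152.00 + (46,200/576.0)×191 + (576.0/2)×0.35×£152.00 = £7,053,041.39.
EOQ at £130.30 = 622.1 < 900, so use break Q=900: TC = 46,200×£130.30 + (46,200/900.0)×191 + (900.0/2)×0.35×£130.30 = £6,050,186.92.
Lowest total cost among the candidates is at Q = 900.0.

TC* ≈ £6,050,187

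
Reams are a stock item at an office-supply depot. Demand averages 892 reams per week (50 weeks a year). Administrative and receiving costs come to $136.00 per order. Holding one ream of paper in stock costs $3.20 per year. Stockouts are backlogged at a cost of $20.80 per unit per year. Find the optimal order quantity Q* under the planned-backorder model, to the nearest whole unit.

Annual demand D = 892 × 50 = 44,600.
With planned backorders, Q* = √(2DS/H) · √((H+B)/B).
√(2DS/H) = √(2 × 44,600 × 136 / 3.2) = 1947.049.
√((H+B)/B) = √((3.2+20.8)/20.8) = 1.0742.
Q* ≈ 2091.466.

Q* ≈ 2,091 reams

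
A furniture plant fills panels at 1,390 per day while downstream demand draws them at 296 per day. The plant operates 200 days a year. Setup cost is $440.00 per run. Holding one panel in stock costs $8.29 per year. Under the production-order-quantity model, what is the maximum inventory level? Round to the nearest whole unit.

Annual demand D = 296 × 200 = 59,200.
Production build-up factor (1 − d/p) = 1 − 296/1,390 = 0.7871.
Q* = √(2DS / (H(1 − d/p))) = √(2 × 59,200 × 440 / (8.29 × 0.7871)).
= √(52,096,000 / 6.5246) ≈ 2825.684.
Maximum inventory = Q*(1 − d/p) = 2825.684 × 0.7871 ≈ 2223.956.

I_max ≈ 2,224 panels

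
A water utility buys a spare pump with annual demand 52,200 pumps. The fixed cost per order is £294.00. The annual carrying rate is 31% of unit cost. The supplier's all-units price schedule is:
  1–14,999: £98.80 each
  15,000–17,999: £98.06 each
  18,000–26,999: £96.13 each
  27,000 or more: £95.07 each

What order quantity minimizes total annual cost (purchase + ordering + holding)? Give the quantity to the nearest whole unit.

Holding cost per unit per year at price C is H = 0.31·C.
Candidates are each tier's EOQ (if it falls in that tier) and each price-break quantity.
EOQ at £98.80 = 1001.1 (feasible in tier 1): TC = 52,200×£98.80 + (52,200/1001.1)×294 + (1001.1/2)×0.31×£98.80 = £5,188,020.78.
EOQ at £98.06 = 1004.8 < 15000, so use break Q=15000: TC = 52,200×£98.06 + (52,200/15000.0)×294 + (15000.0/2)×0.31×£98.06 = £5,347,744.62.
EOQ at £96.13 = 1014.9 < 18000, so use break Q=18000: TC = 52,200×£96.13 + (52,200/18000.0)×294 + (18000.0/2)×0.31×£96.13 = £5,287,041.30.
EOQ at £95.07 = 1020.5 < 27000, so use break Q=27000: TC = 52,200×£95.07 + (52,200/27000.0)×294 + (27000.0/2)×0.31×£95.07 = £5,361,090.35.
Lowest total cost is £5,188,020.78 at Q = 1001.1.

Q* ≈ 1,001 pumps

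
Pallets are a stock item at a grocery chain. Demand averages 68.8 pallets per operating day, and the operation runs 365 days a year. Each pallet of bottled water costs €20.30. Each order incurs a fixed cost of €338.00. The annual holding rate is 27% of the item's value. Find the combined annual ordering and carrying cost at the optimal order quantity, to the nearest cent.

TC* ≈ €9,645.93

Annual demand D = 68.8 × 365 = 25,112.
Holding cost H = 0.27 × €20.30 = €5.4810 per unit per year.
The optimal lot size = √(2DS/H) = √(2 × 25,112 × 338 / 5.481) ≈ 1759.88.
At the optimum the two cost components are equal, so total cost = 2·(Q*/2)H = Q*·H.
Minimum total = √(2DSH) = √(2 × 25,112 × 338 × 5.481) ≈ 9645.925.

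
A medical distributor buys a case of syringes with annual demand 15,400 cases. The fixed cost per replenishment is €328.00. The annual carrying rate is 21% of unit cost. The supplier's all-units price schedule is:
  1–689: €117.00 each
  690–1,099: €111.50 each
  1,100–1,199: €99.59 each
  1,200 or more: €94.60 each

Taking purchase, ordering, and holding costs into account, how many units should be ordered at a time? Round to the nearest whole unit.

Holding cost per unit per year at price C is H = 0.21·C.
Candidates are each tier's EOQ (if it falls in that tier) and each price-break quantity.
EOQ at €117.00 = 641.2 (feasible in tier 1): TC = 15,400×€117.00 + (15,400/641.2)×328 + (641.2/2)×0.21×€117.00 = €1,817,554.87.
EOQ at €111.50 = 656.8 < 690, so use break Q=690: TC = 15,400×€111.50 + (15,400/690.0)×328 + (690.0/2)×0.21×€111.50 = €1,732,498.75.
EOQ at €99.59 = 695.0 < 1100, so use break Q=1100: TC = 15,400×€99.59 + (15,400/1100.0)×328 + (1100.0/2)×0.21×€99.59 = €1,549,780.65.
EOQ at €94.60 = 713.1 < 1200, so use break Q=1200: TC = 15,400×€94.60 + (15,400/1200.0)×328 + (1200.0/2)×0.21×€94.60 = €1,472,968.93.
Lowest total cost is €1,472,968.93 at Q = 1200.0.

Q* ≈ 1,200 cases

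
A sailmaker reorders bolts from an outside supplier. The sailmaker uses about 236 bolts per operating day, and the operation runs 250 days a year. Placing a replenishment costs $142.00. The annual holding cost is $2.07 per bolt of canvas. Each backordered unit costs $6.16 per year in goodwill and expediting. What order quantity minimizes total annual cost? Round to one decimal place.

Q* ≈ 3,288.6 bolts

Annual demand D = 236 × 250 = 59,000.
With planned backorders, Q* = √(2DS/H) · √((H+B)/B).
√(2DS/H) = √(2 × 59,000 × 142 / 2.07) = 2845.116.
√((H+B)/B) = √((2.07+6.16)/6.16) = 1.1559.
Q* ≈ 3288.589.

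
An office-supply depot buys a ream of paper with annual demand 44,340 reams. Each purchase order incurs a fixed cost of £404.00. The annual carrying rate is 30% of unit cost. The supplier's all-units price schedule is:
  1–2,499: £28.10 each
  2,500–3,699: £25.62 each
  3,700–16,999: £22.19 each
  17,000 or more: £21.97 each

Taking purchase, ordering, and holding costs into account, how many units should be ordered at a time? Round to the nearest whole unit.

Holding cost per unit per year at price C is H = 0.30·C.
For each price level, check whether its EOQ is feasible; otherwise the best quantity at that price is the breakpoint.
EOQ at £28.10 = 2061.5 (feasible in tier 1): TC = 44,340×£28.10 + (44,340/2061.5)×404 + (2061.5/2)×0.30×£28.10 = £1,263,332.70.
EOQ at £25.62 = 2159.0 < 2500, so use break Q=2500: TC = 44,340×£25.62 + (44,340/2500.0)×404 + (2500.0/2)×0.30×£25.62 = £1,152,763.64.
EOQ at £22.19 = 2319.9 < 3700, so use break Q=3700: TC = 44,340×£22.19 + (44,340/3700.0)×404 + (3700.0/2)×0.30×£22.19 = £1,001,061.50.
EOQ at £21.97 = 2331.5 < 17000, so use break Q=17000: TC = 44,340×£21.97 + (44,340/17000.0)×404 + (17000.0/2)×0.30×£21.97 = £1,031,227.03.
Lowest total cost is £1,001,061.50 at Q = 3700.0.

Q* ≈ 3,700 reams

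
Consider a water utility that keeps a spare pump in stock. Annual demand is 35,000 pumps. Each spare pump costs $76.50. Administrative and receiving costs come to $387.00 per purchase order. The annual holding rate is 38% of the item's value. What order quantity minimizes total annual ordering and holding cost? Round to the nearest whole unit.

Q* ≈ 965 pumps

Holding cost H = 0.38 × $76.50 = $29.0700 per unit per year.
EOQ = √(2DS / H) = √(2 × 35,000 × 387 / 29.07).
= √(27,090,000 / 29.07) = √931,888.5449 ≈ 965.344.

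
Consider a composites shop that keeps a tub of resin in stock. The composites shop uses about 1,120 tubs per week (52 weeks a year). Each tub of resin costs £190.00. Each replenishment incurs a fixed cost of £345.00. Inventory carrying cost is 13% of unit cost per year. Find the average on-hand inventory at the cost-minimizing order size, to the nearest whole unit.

Average inventory ≈ 638 tubs

Annual demand D = 1,120 × 52 = 58,240.
Holding cost H = 0.13 × £190.00 = £24.7000 per unit per year.
EOQ = √(2DS/H) = √(2 × 58,240 × 345 / 24.7) ≈ 1275.52.
Average inventory = Q*/2 ≈ 1275.52 / 2 = 637.759.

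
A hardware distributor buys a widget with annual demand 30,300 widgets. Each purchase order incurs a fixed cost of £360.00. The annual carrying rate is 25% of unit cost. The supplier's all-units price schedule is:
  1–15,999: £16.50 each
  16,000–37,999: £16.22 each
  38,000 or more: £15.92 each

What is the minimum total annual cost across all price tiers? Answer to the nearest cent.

TC* ≈ £509,436.36

Holding cost per unit per year at price C is H = 0.25·C.
For each price level, check whether its EOQ is feasible; otherwise the best quantity at that price is the breakpoint.
EOQ at £16.50 = 2299.7 (feasible in tier 1): TC = 30,300×£16.50 + (30,300/2299.7)×360 + (2299.7/2)×0.25×£16.50 = £509,436.36.
EOQ at £16.22 = 2319.5 < 16000, so use break Q=16000: TC = 30,300×£16.22 + (30,300/16000.0)×360 + (16000.0/2)×0.25×£16.22 = £524,587.75.
EOQ at £15.92 = 2341.2 < 38000, so use break Q=38000: TC = 30,300×£15.92 + (30,300/38000.0)×360 + (38000.0/2)×0.25×£15.92 = £558,283.05.
Lowest total cost among the candidates is at Q = 2299.7.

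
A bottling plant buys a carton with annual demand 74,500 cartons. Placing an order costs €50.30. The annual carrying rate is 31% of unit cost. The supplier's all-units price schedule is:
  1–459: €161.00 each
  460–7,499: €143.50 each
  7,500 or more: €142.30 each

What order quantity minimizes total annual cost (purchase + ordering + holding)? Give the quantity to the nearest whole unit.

Q* ≈ 460 cartons

Holding cost per unit per year at price C is H = 0.31·C.
Candidates are each tier's EOQ (if it falls in that tier) and each price-break quantity.
EOQ at €161.00 = 387.5 (feasible in tier 1): TC = 74,500×€161.00 + (74,500/387.5)×50.3 + (387.5/2)×0.31×€161.00 = €12,013,840.64.
EOQ at €143.50 = 410.5 < 460, so use break Q=460: TC = 74,500×€143.50 + (74,500/460.0)×50.3 + (460.0/2)×0.31×€143.50 = €10,709,127.96.
EOQ at €142.30 = 412.2 < 7500, so use break Q=7500: TC = 74,500×€142.30 + (74,500/7500.0)×50.3 + (7500.0/2)×0.31×€142.30 = €10,767,273.40.
Lowest total cost is €10,709,127.96 at Q = 460.0.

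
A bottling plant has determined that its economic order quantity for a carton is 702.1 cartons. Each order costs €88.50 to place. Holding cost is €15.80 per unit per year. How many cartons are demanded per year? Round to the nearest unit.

D ≈ 44,003 cartons per year

Invert the EOQ relation Q*² = 2DS/H.
From Q* = √(2DS/H): D = Q*²H / (2S) = 702.1² × 15.8 / (2 × 88.5) = 44002.947.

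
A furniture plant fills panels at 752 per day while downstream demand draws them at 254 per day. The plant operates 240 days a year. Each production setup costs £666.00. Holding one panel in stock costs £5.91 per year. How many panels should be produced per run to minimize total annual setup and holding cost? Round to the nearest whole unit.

Annual demand D = 254 × 240 = 60,960.
Production build-up factor (1 − d/p) = 1 − 254/752 = 0.6622.
Q* = √(2DS / (H(1 − d/p))) = √(2 × 60,960 × 666 / (5.91 × 0.6622)).
= √(81,198,720 / 3.9138) ≈ 4554.861.

Q* ≈ 4,555 panels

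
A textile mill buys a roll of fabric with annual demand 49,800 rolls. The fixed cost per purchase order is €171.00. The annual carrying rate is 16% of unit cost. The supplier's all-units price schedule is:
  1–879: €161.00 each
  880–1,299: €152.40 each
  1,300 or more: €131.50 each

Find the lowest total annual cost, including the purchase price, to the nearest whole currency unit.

TC* ≈ €6,568,927

Holding cost per unit per year at price C is H = 0.16·C.
For each price level, check whether its EOQ is feasible; otherwise the best quantity at that price is the breakpoint.
EOQ at €161.00 = 813.1 (feasible in tier 1): TC = 49,800×€161.00 + (49,800/813.1)×171 + (813.1/2)×0.16×€161.00 = €8,038,745.98.
EOQ at €152.40 = 835.7 < 880, so use break Q=880: TC = 49,800×€152.40 + (49,800/880.0)×171 + (880.0/2)×0.16×€152.40 = €7,609,926.01.
EOQ at €131.50 = 899.7 < 1300, so use break Q=1300: TC = 49,800×€131.50 + (49,800/1300.0)×171 + (1300.0/2)×0.16×€131.50 = €6,568,926.62.
Lowest total cost among the candidates is at Q = 1300.0.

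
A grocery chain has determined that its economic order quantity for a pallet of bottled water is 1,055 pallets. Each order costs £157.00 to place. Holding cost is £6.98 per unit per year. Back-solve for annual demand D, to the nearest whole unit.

Squaring Q* = √(2DS/H) gives Q*² = 2DS/H.
From Q* = √(2DS/H): D = Q*²H / (2S) = 1,055² × 6.98 / (2 × 157) = 24741.766.

D ≈ 24,742 pallets per year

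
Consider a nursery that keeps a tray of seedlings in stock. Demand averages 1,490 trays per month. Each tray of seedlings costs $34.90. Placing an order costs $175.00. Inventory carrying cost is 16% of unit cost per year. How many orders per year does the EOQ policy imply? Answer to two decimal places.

N ≈ 16.89 orders per year

Annual demand D = 1,490 × 12 = 17,880.
Holding cost H = 0.16 × $34.90 = $5.5840 per unit per year.
Q* = √(2DS/H) = √(2 × 17,880 × 175 / 5.584) ≈ 1058.63.
Orders per year = D / Q* = 17,880 / 1058.63 ≈ 16.890.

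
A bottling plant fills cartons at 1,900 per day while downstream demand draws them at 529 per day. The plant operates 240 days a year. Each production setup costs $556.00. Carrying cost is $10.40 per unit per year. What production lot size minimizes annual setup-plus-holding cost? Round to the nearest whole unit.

Q* ≈ 4,337 cartons

Annual demand D = 529 × 240 = 126,960.
Production build-up factor (1 − d/p) = 1 − 529/1,900 = 0.7216.
Q* = √(2DS / (H(1 − d/p))) = √(2 × 126,960 × 556 / (10.4 × 0.7216)).
= √(141,179,520 / 7.5044) ≈ 4337.378.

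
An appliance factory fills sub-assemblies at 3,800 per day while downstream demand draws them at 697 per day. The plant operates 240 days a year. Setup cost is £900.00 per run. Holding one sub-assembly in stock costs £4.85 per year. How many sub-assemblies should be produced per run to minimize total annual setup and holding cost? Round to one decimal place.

Q* ≈ 8,719.4 sub-assemblies

Annual demand D = 697 × 240 = 167,280.
Production build-up factor (1 − d/p) = 1 − 697/3,800 = 0.8166.
Q* = √(2DS / (H(1 − d/p))) = √(2 × 167,280 × 900 / (4.85 × 0.8166)).
= √(301,104,000 / 3.9604) ≈ 8719.434.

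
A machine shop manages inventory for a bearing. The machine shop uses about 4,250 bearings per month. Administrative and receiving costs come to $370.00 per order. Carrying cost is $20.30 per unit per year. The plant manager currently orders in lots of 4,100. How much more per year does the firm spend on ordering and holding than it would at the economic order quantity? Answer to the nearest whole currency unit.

Extra cost ≈ $18,539 per year

Annual demand D = 4,250 × 12 = 51,000.
EOQ = √(2DS/H) = √(2 × 51,000 × 370 / 20.3) ≈ 1363.49.
Cost at Q* = (D/Q*)S + (Q*/2)H = √(2DSH) ≈ $27,678.91.
Cost at Q = 4,100: (51,000/4,100)×370 + (4,100/2)×20.3 = $4,602.44 + $41,615.00 = $46,217.44.
Excess = $46,217.44 − $27,678.91 = $18,538.53.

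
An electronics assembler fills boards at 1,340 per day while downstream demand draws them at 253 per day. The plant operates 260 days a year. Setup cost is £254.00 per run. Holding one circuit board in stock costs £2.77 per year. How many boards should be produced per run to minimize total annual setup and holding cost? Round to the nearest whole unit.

Annual demand D = 253 × 260 = 65,780.
Production build-up factor (1 − d/p) = 1 − 253/1,340 = 0.8112.
Q* = √(2DS / (H(1 − d/p))) = √(2 × 65,780 × 254 / (2.77 × 0.8112)).
= √(33,416,240 / 2.247) ≈ 3856.351.

Q* ≈ 3,856 boards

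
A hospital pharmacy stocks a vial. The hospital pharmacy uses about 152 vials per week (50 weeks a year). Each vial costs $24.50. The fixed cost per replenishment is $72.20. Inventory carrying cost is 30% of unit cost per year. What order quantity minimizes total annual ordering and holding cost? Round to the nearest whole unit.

Q* ≈ 386 vials

Annual demand D = 152 × 50 = 7,600.
Holding cost H = 0.30 × $24.50 = $7.3500 per unit per year.
EOQ = √(2DS / H) = √(2 × 7,600 × 72.2 / 7.35).
= √(1,097,440 / 7.35) = √149,311.5646 ≈ 386.409.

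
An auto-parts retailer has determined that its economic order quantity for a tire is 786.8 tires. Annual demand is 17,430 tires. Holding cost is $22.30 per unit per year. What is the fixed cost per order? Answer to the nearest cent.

The basic EOQ model gives Q* = √(2DS/H); rearrange for the unknown.
From Q* = √(2DS/H): S = Q*²H / (2D) = 786.8² × 22.3 / (2 × 17,430) = 396.0100.

S ≈ $396.01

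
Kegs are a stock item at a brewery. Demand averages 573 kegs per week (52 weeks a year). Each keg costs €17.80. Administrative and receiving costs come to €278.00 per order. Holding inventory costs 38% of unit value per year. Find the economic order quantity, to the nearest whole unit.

Q* ≈ 1,565 kegs

Annual demand D = 573 × 52 = 29,796.
Holding cost H = 0.38 × €17.80 = €6.7640 per unit per year.
EOQ = √(2DS / H) = √(2 × 29,796 × 278 / 6.764).
= √(16,566,576 / 6.764) = √2,449,227.6759 ≈ 1565.001.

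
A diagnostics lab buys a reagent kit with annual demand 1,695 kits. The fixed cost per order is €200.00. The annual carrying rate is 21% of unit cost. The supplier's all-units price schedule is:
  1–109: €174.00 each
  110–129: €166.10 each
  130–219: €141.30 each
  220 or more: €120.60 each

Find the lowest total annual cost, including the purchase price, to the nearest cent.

TC* ≈ €208,743.77

Holding cost per unit per year at price C is H = 0.21·C.
For each price level, check whether its EOQ is feasible; otherwise the best quantity at that price is the breakpoint.
Tier 1 (€174.00): EOQ = 136.2 exceeds tier's upper bound 109, so this tier is dominated.
Tier 2 (€166.10): EOQ = 139.4 exceeds tier's upper bound 129, so this tier is dominated.
EOQ at €141.30 = 151.2 (feasible in tier 3): TC = 1,695×€141.30 + (1,695/151.2)×200 + (151.2/2)×0.21×€141.30 = €243,988.84.
EOQ at €120.60 = 163.6 < 220, so use break Q=220: TC = 1,695×€120.60 + (1,695/220.0)×200 + (220.0/2)×0.21×€120.60 = €208,743.77.
Lowest total cost among the candidates is at Q = 220.0.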